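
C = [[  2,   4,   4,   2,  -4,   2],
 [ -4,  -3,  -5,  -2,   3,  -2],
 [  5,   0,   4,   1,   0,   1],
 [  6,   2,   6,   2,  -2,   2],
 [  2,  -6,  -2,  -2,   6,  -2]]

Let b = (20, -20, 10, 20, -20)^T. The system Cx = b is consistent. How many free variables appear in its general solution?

Row reduce the augmented matrix [C | b].
R2 ← R2 + (2)·R1: [0, 5, 3, 2, -5, 2, 20]
R3 ← R3 − (5/2)·R1: [0, -10, -6, -4, 10, -4, -40]
R4 ← R4 − (3)·R1: [0, -10, -6, -4, 10, -4, -40]
R5 ← R5 − R1: [0, -10, -6, -4, 10, -4, -40]
R3 ← R3 + (2)·R2: [0, 0, 0, 0, 0, 0, 0]
R4 ← R4 + (2)·R2: [0, 0, 0, 0, 0, 0, 0]
R5 ← R5 + (2)·R2: [0, 0, 0, 0, 0, 0, 0]
The echelon form has 2 nonzero rows, and every pivot lies in the first 6 columns, so rank(C) = rank([C|b]) = 2.
The system is consistent.
Free variables = (unknowns) − (rank) = 6 − 2 = 4.

4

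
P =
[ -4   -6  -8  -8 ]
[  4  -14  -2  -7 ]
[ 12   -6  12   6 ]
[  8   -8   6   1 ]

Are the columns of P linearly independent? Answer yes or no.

no

Row reduce P to echelon form.
R2 ← R2 + R1: [0, -20, -10, -15]
R3 ← R3 + (3)·R1: [0, -24, -12, -18]
R4 ← R4 + (2)·R1: [0, -20, -10, -15]
R3 ← R3 − (6/5)·R2: [0, 0, 0, 0]
R4 ← R4 − R2: [0, 0, 0, 0]
2 pivots among 4 columns.
Only 2 < 4 pivot columns, so the columns are linearly dependent.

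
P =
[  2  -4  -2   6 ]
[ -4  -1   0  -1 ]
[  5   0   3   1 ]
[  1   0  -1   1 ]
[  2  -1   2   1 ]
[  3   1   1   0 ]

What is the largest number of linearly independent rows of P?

3

Row reduce to echelon form.
R2 ← R2 + (2)·R1: [0, -9, -4, 11]
R3 ← R3 − (5/2)·R1: [0, 10, 8, -14]
R4 ← R4 − (1/2)·R1: [0, 2, 0, -2]
R5 ← R5 − R1: [0, 3, 4, -5]
R6 ← R6 − (3/2)·R1: [0, 7, 4, -9]
R3 ← R3 + (10/9)·R2: [0, 0, 32/9, -16/9]
R4 ← R4 + (2/9)·R2: [0, 0, -8/9, 4/9]
R5 ← R5 + (1/3)·R2: [0, 0, 8/3, -4/3]
R6 ← R6 + (7/9)·R2: [0, 0, 8/9, -4/9]
R4 ← R4 + (1/4)·R3: [0, 0, 0, 0]
R5 ← R5 − (3/4)·R3: [0, 0, 0, 0]
R6 ← R6 − (1/4)·R3: [0, 0, 0, 0]
Echelon form has 3 nonzero rows, so rank(P) = 3.
The rank gives the maximum number of linearly independent rows: 3.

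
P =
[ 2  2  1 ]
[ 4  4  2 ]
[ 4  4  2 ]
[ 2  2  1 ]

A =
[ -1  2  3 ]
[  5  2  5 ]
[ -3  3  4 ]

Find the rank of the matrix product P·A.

1

First compute PA:
[[  5,  11,  20],
 [ 10,  22,  40],
 [ 10,  22,  40],
 [  5,  11,  20]]
Now row reduce the product.
R2 ← R2 − (2)·R1: [0, 0, 0]
R3 ← R3 − (2)·R1: [0, 0, 0]
R4 ← R4 − R1: [0, 0, 0]
1 nonzero row, so rank(PA) = 1.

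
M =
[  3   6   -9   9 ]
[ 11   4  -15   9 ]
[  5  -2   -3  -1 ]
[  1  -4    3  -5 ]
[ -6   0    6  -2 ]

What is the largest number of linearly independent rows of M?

2

Row reduce to echelon form.
R2 ← R2 − (11/3)·R1: [0, -18, 18, -24]
R3 ← R3 − (5/3)·R1: [0, -12, 12, -16]
R4 ← R4 − (1/3)·R1: [0, -6, 6, -8]
R5 ← R5 + (2)·R1: [0, 12, -12, 16]
R3 ← R3 − (2/3)·R2: [0, 0, 0, 0]
R4 ← R4 − (1/3)·R2: [0, 0, 0, 0]
R5 ← R5 + (2/3)·R2: [0, 0, 0, 0]
Echelon form has 2 nonzero rows, so rank(M) = 2.
The rank gives the maximum number of linearly independent rows: 2.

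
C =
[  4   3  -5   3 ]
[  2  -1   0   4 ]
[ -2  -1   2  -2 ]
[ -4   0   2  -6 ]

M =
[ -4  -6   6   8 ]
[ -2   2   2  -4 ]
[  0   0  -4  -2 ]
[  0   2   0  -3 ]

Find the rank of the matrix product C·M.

2

First compute CM:
[[-22, -12,  50,  21],
 [ -6,  -6,  10,   8],
 [ 10,   6, -22, -10],
 [ 16,  12, -32, -18]]
Now row reduce the product.
R2 ← R2 − (3/11)·R1: [0, -30/11, -40/11, 25/11]
R3 ← R3 + (5/11)·R1: [0, 6/11, 8/11, -5/11]
R4 ← R4 + (8/11)·R1: [0, 36/11, 48/11, -30/11]
R3 ← R3 + (1/5)·R2: [0, 0, 0, 0]
R4 ← R4 + (6/5)·R2: [0, 0, 0, 0]
2 nonzero rows, so rank(CM) = 2.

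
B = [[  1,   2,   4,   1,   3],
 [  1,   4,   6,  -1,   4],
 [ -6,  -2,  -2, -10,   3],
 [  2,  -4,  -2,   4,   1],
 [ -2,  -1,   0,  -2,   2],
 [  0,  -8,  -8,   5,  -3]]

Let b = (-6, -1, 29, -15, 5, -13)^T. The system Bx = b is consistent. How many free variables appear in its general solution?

1

Row reduce the augmented matrix [B | b].
R2 ← R2 − R1: [0, 2, 2, -2, 1, 5]
R3 ← R3 + (6)·R1: [0, 10, 22, -4, 21, -7]
R4 ← R4 − (2)·R1: [0, -8, -10, 2, -5, -3]
R5 ← R5 + (2)·R1: [0, 3, 8, 0, 8, -7]
R3 ← R3 − (5)·R2: [0, 0, 12, 6, 16, -32]
R4 ← R4 + (4)·R2: [0, 0, -2, -6, -1, 17]
R5 ← R5 − (3/2)·R2: [0, 0, 5, 3, 13/2, -29/2]
R6 ← R6 + (4)·R2: [0, 0, 0, -3, 1, 7]
R4 ← R4 + (1/6)·R3: [0, 0, 0, -5, 5/3, 35/3]
R5 ← R5 − (5/12)·R3: [0, 0, 0, 1/2, -1/6, -7/6]
R5 ← R5 + (1/10)·R4: [0, 0, 0, 0, 0, 0]
R6 ← R6 − (3/5)·R4: [0, 0, 0, 0, 0, 0]
The echelon form has 4 nonzero rows, and every pivot lies in the first 5 columns, so rank(B) = rank([B|b]) = 4.
The system is consistent.
Free variables = (unknowns) − (rank) = 5 − 4 = 1.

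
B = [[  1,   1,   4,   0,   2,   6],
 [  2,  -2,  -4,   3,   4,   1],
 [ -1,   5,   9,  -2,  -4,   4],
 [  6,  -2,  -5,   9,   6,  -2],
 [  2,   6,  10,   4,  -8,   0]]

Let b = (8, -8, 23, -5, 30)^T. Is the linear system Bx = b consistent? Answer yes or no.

Row reduce the augmented matrix [B | b].
R2 ← R2 − (2)·R1: [0, -4, -12, 3, 0, -11, -24]
R3 ← R3 + R1: [0, 6, 13, -2, -2, 10, 31]
R4 ← R4 − (6)·R1: [0, -8, -29, 9, -6, -38, -53]
R5 ← R5 − (2)·R1: [0, 4, 2, 4, -12, -12, 14]
R3 ← R3 + (3/2)·R2: [0, 0, -5, 5/2, -2, -13/2, -5]
R4 ← R4 − (2)·R2: [0, 0, -5, 3, -6, -16, -5]
R5 ← R5 + R2: [0, 0, -10, 7, -12, -23, -10]
R4 ← R4 − R3: [0, 0, 0, 1/2, -4, -19/2, 0]
R5 ← R5 − (2)·R3: [0, 0, 0, 2, -8, -10, 0]
R5 ← R5 − (4)·R4: [0, 0, 0, 0, 8, 28, 0]
The echelon form has 5 nonzero rows, and every pivot lies in the first 6 columns, so rank(B) = rank([B|b]) = 5.
The system is consistent.

yes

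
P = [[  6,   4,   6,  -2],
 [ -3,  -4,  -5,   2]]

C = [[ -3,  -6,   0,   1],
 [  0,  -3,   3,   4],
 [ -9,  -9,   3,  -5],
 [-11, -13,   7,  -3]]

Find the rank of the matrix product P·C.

First compute PC:
[[-50, -76,  16,  -2],
 [ 32,  49, -13,   0]]
Now row reduce the product.
R2 ← R2 + (16/25)·R1: [0, 9/25, -69/25, -32/25]
2 nonzero rows, so rank(PC) = 2.

2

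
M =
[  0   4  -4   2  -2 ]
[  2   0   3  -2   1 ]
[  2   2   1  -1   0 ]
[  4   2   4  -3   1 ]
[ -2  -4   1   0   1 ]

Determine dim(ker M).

3

Row reduce to echelon form.
Swap R1 ↔ R2
R3 ← R3 − R1: [0, 2, -2, 1, -1]
R4 ← R4 − (2)·R1: [0, 2, -2, 1, -1]
R5 ← R5 + R1: [0, -4, 4, -2, 2]
R3 ← R3 − (1/2)·R2: [0, 0, 0, 0, 0]
R4 ← R4 − (1/2)·R2: [0, 0, 0, 0, 0]
R5 ← R5 + R2: [0, 0, 0, 0, 0]
2 nonzero rows, so rank(M) = 2.
M has 5 columns; by rank–nullity, nullity = 5 − 2 = 3.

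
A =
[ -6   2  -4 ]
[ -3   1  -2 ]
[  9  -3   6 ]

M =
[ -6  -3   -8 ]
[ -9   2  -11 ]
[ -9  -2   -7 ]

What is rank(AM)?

First compute AM:
[[ 54,  30,  54],
 [ 27,  15,  27],
 [-81, -45, -81]]
Now row reduce the product.
R2 ← R2 − (1/2)·R1: [0, 0, 0]
R3 ← R3 + (3/2)·R1: [0, 0, 0]
1 nonzero row, so rank(AM) = 1.

1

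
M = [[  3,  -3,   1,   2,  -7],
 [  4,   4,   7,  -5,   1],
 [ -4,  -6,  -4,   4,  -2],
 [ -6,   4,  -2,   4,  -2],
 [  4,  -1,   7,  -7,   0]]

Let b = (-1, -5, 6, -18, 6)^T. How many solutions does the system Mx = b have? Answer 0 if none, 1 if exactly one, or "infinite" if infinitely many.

Row reduce the augmented matrix [M | b].
R2 ← R2 − (4/3)·R1: [0, 8, 17/3, -23/3, 31/3, -11/3]
R3 ← R3 + (4/3)·R1: [0, -10, -8/3, 20/3, -34/3, 14/3]
R4 ← R4 + (2)·R1: [0, -2, 0, 8, -16, -20]
R5 ← R5 − (4/3)·R1: [0, 3, 17/3, -29/3, 28/3, 22/3]
R3 ← R3 + (5/4)·R2: [0, 0, 53/12, -35/12, 19/12, 1/12]
R4 ← R4 + (1/4)·R2: [0, 0, 17/12, 73/12, -161/12, -251/12]
R5 ← R5 − (3/8)·R2: [0, 0, 85/24, -163/24, 131/24, 209/24]
R4 ← R4 − (17/53)·R3: [0, 0, 0, 372/53, -738/53, -1110/53]
R5 ← R5 − (85/106)·R3: [0, 0, 0, -236/53, 222/53, 458/53]
R5 ← R5 + (59/93)·R4: [0, 0, 0, 0, -144/31, -144/31]
The echelon form has 5 nonzero rows, and every pivot lies in the first 5 columns, so rank(M) = rank([M|b]) = 5.
The system is consistent.
rank = 5 = number of unknowns, so the solution is unique.

1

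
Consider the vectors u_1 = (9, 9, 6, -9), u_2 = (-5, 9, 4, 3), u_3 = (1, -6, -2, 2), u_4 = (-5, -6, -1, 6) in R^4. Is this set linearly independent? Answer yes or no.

Form the matrix with these vectors as rows and row reduce.
R2 ← R2 + (5/9)·R1: [0, 14, 22/3, -2]
R3 ← R3 − (1/9)·R1: [0, -7, -8/3, 3]
R4 ← R4 + (5/9)·R1: [0, -1, 7/3, 1]
R3 ← R3 + (1/2)·R2: [0, 0, 1, 2]
R4 ← R4 + (1/14)·R2: [0, 0, 20/7, 6/7]
R4 ← R4 − (20/7)·R3: [0, 0, 0, -34/7]
4 nonzero rows, so the 4 vectors span a space of dimension 4.
Since 4 = 4, the vectors are linearly independent.

yes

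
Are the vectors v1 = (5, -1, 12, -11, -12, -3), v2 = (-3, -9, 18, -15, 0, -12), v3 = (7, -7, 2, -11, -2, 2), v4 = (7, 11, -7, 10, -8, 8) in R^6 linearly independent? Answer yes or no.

Form the matrix with these vectors as rows and row reduce.
R2 ← R2 + (3/5)·R1: [0, -48/5, 126/5, -108/5, -36/5, -69/5]
R3 ← R3 − (7/5)·R1: [0, -28/5, -74/5, 22/5, 74/5, 31/5]
R4 ← R4 − (7/5)·R1: [0, 62/5, -119/5, 127/5, 44/5, 61/5]
R3 ← R3 − (7/12)·R2: [0, 0, -59/2, 17, 19, 57/4]
R4 ← R4 + (31/24)·R2: [0, 0, 35/4, -5/2, -1/2, -45/8]
R4 ← R4 + (35/118)·R3: [0, 0, 0, 150/59, 303/59, -165/118]
4 nonzero rows, so the 4 vectors span a space of dimension 4.
Since 4 = 4, the vectors are linearly independent.

yes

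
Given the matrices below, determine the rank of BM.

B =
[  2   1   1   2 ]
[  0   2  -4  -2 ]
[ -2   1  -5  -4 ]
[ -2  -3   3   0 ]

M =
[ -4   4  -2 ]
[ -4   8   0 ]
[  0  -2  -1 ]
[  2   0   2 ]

2

First compute BM:
[[ -8,  14,  -1],
 [-12,  24,   0],
 [ -4,  10,   1],
 [ 20, -38,   1]]
Now row reduce the product.
R2 ← R2 − (3/2)·R1: [0, 3, 3/2]
R3 ← R3 − (1/2)·R1: [0, 3, 3/2]
R4 ← R4 + (5/2)·R1: [0, -3, -3/2]
R3 ← R3 − R2: [0, 0, 0]
R4 ← R4 + R2: [0, 0, 0]
2 nonzero rows, so rank(BM) = 2.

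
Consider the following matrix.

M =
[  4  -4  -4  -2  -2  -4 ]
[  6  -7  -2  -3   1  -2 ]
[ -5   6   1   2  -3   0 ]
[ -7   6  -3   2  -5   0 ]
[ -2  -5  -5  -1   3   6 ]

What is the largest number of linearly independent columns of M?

Row reduce to echelon form.
R2 ← R2 − (3/2)·R1: [0, -1, 4, 0, 4, 4]
R3 ← R3 + (5/4)·R1: [0, 1, -4, -1/2, -11/2, -5]
R4 ← R4 + (7/4)·R1: [0, -1, -10, -3/2, -17/2, -7]
R5 ← R5 + (1/2)·R1: [0, -7, -7, -2, 2, 4]
R3 ← R3 + R2: [0, 0, 0, -1/2, -3/2, -1]
R4 ← R4 − R2: [0, 0, -14, -3/2, -25/2, -11]
R5 ← R5 − (7)·R2: [0, 0, -35, -2, -26, -24]
Swap R3 ↔ R4
R5 ← R5 − (5/2)·R3: [0, 0, 0, 7/4, 21/4, 7/2]
R5 ← R5 + (7/2)·R4: [0, 0, 0, 0, 0, 0]
Echelon form has 4 nonzero rows, so rank(M) = 4.
The rank gives the maximum number of linearly independent columns: 4.

4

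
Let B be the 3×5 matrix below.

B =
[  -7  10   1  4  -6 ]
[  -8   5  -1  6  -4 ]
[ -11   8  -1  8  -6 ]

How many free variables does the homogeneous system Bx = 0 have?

Row reduce to echelon form.
R2 ← R2 − (8/7)·R1: [0, -45/7, -15/7, 10/7, 20/7]
R3 ← R3 − (11/7)·R1: [0, -54/7, -18/7, 12/7, 24/7]
R3 ← R3 − (6/5)·R2: [0, 0, 0, 0, 0]
2 nonzero rows, so rank(B) = 2.
B has 5 columns; by rank–nullity, nullity = 5 − 2 = 3.

3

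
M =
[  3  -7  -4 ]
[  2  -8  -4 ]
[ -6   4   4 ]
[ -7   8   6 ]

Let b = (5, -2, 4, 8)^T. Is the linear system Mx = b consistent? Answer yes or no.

Row reduce the augmented matrix [M | b].
R2 ← R2 − (2/3)·R1: [0, -10/3, -4/3, -16/3]
R3 ← R3 + (2)·R1: [0, -10, -4, 14]
R4 ← R4 + (7/3)·R1: [0, -25/3, -10/3, 59/3]
R3 ← R3 − (3)·R2: [0, 0, 0, 30]
R4 ← R4 − (5/2)·R2: [0, 0, 0, 33]
R4 ← R4 − (11/10)·R3: [0, 0, 0, 0]
The echelon form has 3 nonzero rows; the last pivot sits in the augmented column, so rank(M) = 2 but rank([M|b]) = 3.
Since the ranks differ, the system is inconsistent.

no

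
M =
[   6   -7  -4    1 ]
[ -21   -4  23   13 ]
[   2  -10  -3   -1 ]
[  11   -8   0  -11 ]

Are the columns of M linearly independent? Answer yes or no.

yes

Row reduce M to echelon form.
R2 ← R2 + (7/2)·R1: [0, -57/2, 9, 33/2]
R3 ← R3 − (1/3)·R1: [0, -23/3, -5/3, -4/3]
R4 ← R4 − (11/6)·R1: [0, 29/6, 22/3, -77/6]
R3 ← R3 − (46/171)·R2: [0, 0, -233/57, -329/57]
R4 ← R4 + (29/171)·R2: [0, 0, 505/57, -572/57]
R4 ← R4 + (505/233)·R3: [0, 0, 0, -5253/233]
4 pivots among 4 columns.
Every column is a pivot column, so the columns are linearly independent.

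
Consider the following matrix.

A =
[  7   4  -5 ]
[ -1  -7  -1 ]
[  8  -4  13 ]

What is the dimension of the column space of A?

3

Row reduce to echelon form.
R2 ← R2 + (1/7)·R1: [0, -45/7, -12/7]
R3 ← R3 − (8/7)·R1: [0, -60/7, 131/7]
R3 ← R3 − (4/3)·R2: [0, 0, 21]
Echelon form has 3 nonzero rows, so rank(A) = 3.
The column space has dimension equal to the rank: 3.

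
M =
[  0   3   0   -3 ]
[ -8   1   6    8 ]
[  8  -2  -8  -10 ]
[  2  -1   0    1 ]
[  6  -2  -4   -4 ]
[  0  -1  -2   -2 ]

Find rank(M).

3

Row reduce to echelon form.
Swap R1 ↔ R2
R3 ← R3 + R1: [0, -1, -2, -2]
R4 ← R4 + (1/4)·R1: [0, -3/4, 3/2, 3]
R5 ← R5 + (3/4)·R1: [0, -5/4, 1/2, 2]
R3 ← R3 + (1/3)·R2: [0, 0, -2, -3]
R4 ← R4 + (1/4)·R2: [0, 0, 3/2, 9/4]
R5 ← R5 + (5/12)·R2: [0, 0, 1/2, 3/4]
R6 ← R6 + (1/3)·R2: [0, 0, -2, -3]
R4 ← R4 + (3/4)·R3: [0, 0, 0, 0]
R5 ← R5 + (1/4)·R3: [0, 0, 0, 0]
R6 ← R6 − R3: [0, 0, 0, 0]
Echelon form has 3 nonzero rows, so rank(M) = 3.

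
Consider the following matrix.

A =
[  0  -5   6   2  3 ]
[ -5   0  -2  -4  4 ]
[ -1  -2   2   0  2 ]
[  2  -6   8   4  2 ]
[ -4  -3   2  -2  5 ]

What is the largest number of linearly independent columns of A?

Row reduce to echelon form.
Swap R1 ↔ R2
R3 ← R3 − (1/5)·R1: [0, -2, 12/5, 4/5, 6/5]
R4 ← R4 + (2/5)·R1: [0, -6, 36/5, 12/5, 18/5]
R5 ← R5 − (4/5)·R1: [0, -3, 18/5, 6/5, 9/5]
R3 ← R3 − (2/5)·R2: [0, 0, 0, 0, 0]
R4 ← R4 − (6/5)·R2: [0, 0, 0, 0, 0]
R5 ← R5 − (3/5)·R2: [0, 0, 0, 0, 0]
Echelon form has 2 nonzero rows, so rank(A) = 2.
The rank gives the maximum number of linearly independent columns: 2.

2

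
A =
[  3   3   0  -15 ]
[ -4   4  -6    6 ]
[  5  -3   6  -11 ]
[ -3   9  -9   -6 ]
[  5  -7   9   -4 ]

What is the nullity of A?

2

Row reduce to echelon form.
R2 ← R2 + (4/3)·R1: [0, 8, -6, -14]
R3 ← R3 − (5/3)·R1: [0, -8, 6, 14]
R4 ← R4 + R1: [0, 12, -9, -21]
R5 ← R5 − (5/3)·R1: [0, -12, 9, 21]
R3 ← R3 + R2: [0, 0, 0, 0]
R4 ← R4 − (3/2)·R2: [0, 0, 0, 0]
R5 ← R5 + (3/2)·R2: [0, 0, 0, 0]
2 nonzero rows, so rank(A) = 2.
A has 4 columns; by rank–nullity, nullity = 4 − 2 = 2.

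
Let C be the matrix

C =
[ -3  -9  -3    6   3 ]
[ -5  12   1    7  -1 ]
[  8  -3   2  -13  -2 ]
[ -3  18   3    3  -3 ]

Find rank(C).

2

Row reduce to echelon form.
R2 ← R2 − (5/3)·R1: [0, 27, 6, -3, -6]
R3 ← R3 + (8/3)·R1: [0, -27, -6, 3, 6]
R4 ← R4 − R1: [0, 27, 6, -3, -6]
R3 ← R3 + R2: [0, 0, 0, 0, 0]
R4 ← R4 − R2: [0, 0, 0, 0, 0]
Echelon form has 2 nonzero rows, so rank(C) = 2.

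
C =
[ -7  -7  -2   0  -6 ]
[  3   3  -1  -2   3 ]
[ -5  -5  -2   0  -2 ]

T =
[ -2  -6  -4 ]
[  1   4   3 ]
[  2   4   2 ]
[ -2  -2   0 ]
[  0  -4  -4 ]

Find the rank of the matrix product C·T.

First compute CT:
[[  3,  30,  27],
 [ -1, -18, -17],
 [  1,  10,   9]]
Now row reduce the product.
R2 ← R2 + (1/3)·R1: [0, -8, -8]
R3 ← R3 − (1/3)·R1: [0, 0, 0]
2 nonzero rows, so rank(CT) = 2.

2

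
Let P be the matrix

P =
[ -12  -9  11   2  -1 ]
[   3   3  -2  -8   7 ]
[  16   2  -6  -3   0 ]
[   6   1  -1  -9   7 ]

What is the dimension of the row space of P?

Row reduce to echelon form.
R2 ← R2 + (1/4)·R1: [0, 3/4, 3/4, -15/2, 27/4]
R3 ← R3 + (4/3)·R1: [0, -10, 26/3, -1/3, -4/3]
R4 ← R4 + (1/2)·R1: [0, -7/2, 9/2, -8, 13/2]
R3 ← R3 + (40/3)·R2: [0, 0, 56/3, -301/3, 266/3]
R4 ← R4 + (14/3)·R2: [0, 0, 8, -43, 38]
R4 ← R4 − (3/7)·R3: [0, 0, 0, 0, 0]
Echelon form has 3 nonzero rows, so rank(P) = 3.
The row space has dimension equal to the rank: 3.

3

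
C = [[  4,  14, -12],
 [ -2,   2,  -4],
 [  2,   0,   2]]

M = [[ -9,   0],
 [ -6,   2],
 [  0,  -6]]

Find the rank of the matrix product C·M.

2

First compute CM:
[[-120, 100],
 [  6,  28],
 [-18, -12]]
Now row reduce the product.
R2 ← R2 + (1/20)·R1: [0, 33]
R3 ← R3 − (3/20)·R1: [0, -27]
R3 ← R3 + (9/11)·R2: [0, 0]
2 nonzero rows, so rank(CM) = 2.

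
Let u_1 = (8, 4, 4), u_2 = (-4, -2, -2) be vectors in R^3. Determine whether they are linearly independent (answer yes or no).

Form the matrix with these vectors as rows and row reduce.
R2 ← R2 + (1/2)·R1: [0, 0, 0]
1 nonzero row, so the 2 vectors span a space of dimension 1.
Since 1 < 2, the vectors are linearly dependent.

no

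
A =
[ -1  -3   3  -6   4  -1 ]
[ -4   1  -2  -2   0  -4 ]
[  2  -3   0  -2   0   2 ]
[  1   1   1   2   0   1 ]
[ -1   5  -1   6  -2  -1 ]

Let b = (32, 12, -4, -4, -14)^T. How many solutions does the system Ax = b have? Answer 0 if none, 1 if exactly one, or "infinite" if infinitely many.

Row reduce the augmented matrix [A | b].
R2 ← R2 − (4)·R1: [0, 13, -14, 22, -16, 0, -116]
R3 ← R3 + (2)·R1: [0, -9, 6, -14, 8, 0, 60]
R4 ← R4 + R1: [0, -2, 4, -4, 4, 0, 28]
R5 ← R5 − R1: [0, 8, -4, 12, -6, 0, -46]
R3 ← R3 + (9/13)·R2: [0, 0, -48/13, 16/13, -40/13, 0, -264/13]
R4 ← R4 + (2/13)·R2: [0, 0, 24/13, -8/13, 20/13, 0, 132/13]
R5 ← R5 − (8/13)·R2: [0, 0, 60/13, -20/13, 50/13, 0, 330/13]
R4 ← R4 + (1/2)·R3: [0, 0, 0, 0, 0, 0, 0]
R5 ← R5 + (5/4)·R3: [0, 0, 0, 0, 0, 0, 0]
The echelon form has 3 nonzero rows, and every pivot lies in the first 6 columns, so rank(A) = rank([A|b]) = 3.
The system is consistent.
rank = 3 < 6 unknowns, so there are infinitely many solutions.

infinite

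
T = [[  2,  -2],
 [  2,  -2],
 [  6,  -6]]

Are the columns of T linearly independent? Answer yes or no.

Row reduce T to echelon form.
R2 ← R2 − R1: [0, 0]
R3 ← R3 − (3)·R1: [0, 0]
1 pivot among 2 columns.
Only 1 < 2 pivot columns, so the columns are linearly dependent.

no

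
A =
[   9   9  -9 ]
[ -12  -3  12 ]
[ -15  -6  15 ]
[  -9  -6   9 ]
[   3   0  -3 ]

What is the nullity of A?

1

Row reduce to echelon form.
R2 ← R2 + (4/3)·R1: [0, 9, 0]
R3 ← R3 + (5/3)·R1: [0, 9, 0]
R4 ← R4 + R1: [0, 3, 0]
R5 ← R5 − (1/3)·R1: [0, -3, 0]
R3 ← R3 − R2: [0, 0, 0]
R4 ← R4 − (1/3)·R2: [0, 0, 0]
R5 ← R5 + (1/3)·R2: [0, 0, 0]
2 nonzero rows, so rank(A) = 2.
A has 3 columns; by rank–nullity, nullity = 3 − 2 = 1.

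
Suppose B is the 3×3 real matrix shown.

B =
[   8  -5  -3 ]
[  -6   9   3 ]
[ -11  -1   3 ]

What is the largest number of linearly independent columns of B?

Row reduce to echelon form.
R2 ← R2 + (3/4)·R1: [0, 21/4, 3/4]
R3 ← R3 + (11/8)·R1: [0, -63/8, -9/8]
R3 ← R3 + (3/2)·R2: [0, 0, 0]
Echelon form has 2 nonzero rows, so rank(B) = 2.
The rank gives the maximum number of linearly independent columns: 2.

2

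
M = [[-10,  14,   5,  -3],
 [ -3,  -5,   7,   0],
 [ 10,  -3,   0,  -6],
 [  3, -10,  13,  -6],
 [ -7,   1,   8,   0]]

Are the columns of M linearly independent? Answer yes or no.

yes

Row reduce M to echelon form.
R2 ← R2 − (3/10)·R1: [0, -46/5, 11/2, 9/10]
R3 ← R3 + R1: [0, 11, 5, -9]
R4 ← R4 + (3/10)·R1: [0, -29/5, 29/2, -69/10]
R5 ← R5 − (7/10)·R1: [0, -44/5, 9/2, 21/10]
R3 ← R3 + (55/46)·R2: [0, 0, 1065/92, -729/92]
R4 ← R4 − (29/46)·R2: [0, 0, 1015/92, -687/92]
R5 ← R5 − (22/23)·R2: [0, 0, -35/46, 57/46]
R4 ← R4 − (203/213)·R3: [0, 0, 0, 6/71]
R5 ← R5 + (14/213)·R3: [0, 0, 0, 51/71]
R5 ← R5 − (17/2)·R4: [0, 0, 0, 0]
4 pivots among 4 columns.
Every column is a pivot column, so the columns are linearly independent.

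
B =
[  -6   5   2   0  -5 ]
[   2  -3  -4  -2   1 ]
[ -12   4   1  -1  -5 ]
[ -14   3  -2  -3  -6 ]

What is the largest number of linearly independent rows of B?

3

Row reduce to echelon form.
R2 ← R2 + (1/3)·R1: [0, -4/3, -10/3, -2, -2/3]
R3 ← R3 − (2)·R1: [0, -6, -3, -1, 5]
R4 ← R4 − (7/3)·R1: [0, -26/3, -20/3, -3, 17/3]
R3 ← R3 − (9/2)·R2: [0, 0, 12, 8, 8]
R4 ← R4 − (13/2)·R2: [0, 0, 15, 10, 10]
R4 ← R4 − (5/4)·R3: [0, 0, 0, 0, 0]
Echelon form has 3 nonzero rows, so rank(B) = 3.
The rank gives the maximum number of linearly independent rows: 3.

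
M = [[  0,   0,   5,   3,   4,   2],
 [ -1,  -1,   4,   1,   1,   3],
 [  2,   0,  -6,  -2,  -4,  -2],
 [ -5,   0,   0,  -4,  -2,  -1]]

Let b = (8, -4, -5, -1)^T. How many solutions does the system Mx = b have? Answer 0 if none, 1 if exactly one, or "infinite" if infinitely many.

0

Row reduce the augmented matrix [M | b].
Swap R1 ↔ R2
R3 ← R3 + (2)·R1: [0, -2, 2, 0, -2, 4, -13]
R4 ← R4 − (5)·R1: [0, 5, -20, -9, -7, -16, 19]
Swap R2 ↔ R3
R4 ← R4 + (5/2)·R2: [0, 0, -15, -9, -12, -6, -27/2]
R4 ← R4 + (3)·R3: [0, 0, 0, 0, 0, 0, 21/2]
The echelon form has 4 nonzero rows; the last pivot sits in the augmented column, so rank(M) = 3 but rank([M|b]) = 4.
Since the ranks differ, the system is inconsistent.
It has no solutions.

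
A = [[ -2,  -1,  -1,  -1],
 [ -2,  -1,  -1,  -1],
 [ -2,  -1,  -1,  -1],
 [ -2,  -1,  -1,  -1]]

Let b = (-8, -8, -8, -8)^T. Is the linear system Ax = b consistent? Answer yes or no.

Row reduce the augmented matrix [A | b].
R2 ← R2 − R1: [0, 0, 0, 0, 0]
R3 ← R3 − R1: [0, 0, 0, 0, 0]
R4 ← R4 − R1: [0, 0, 0, 0, 0]
The echelon form has 1 nonzero rows, and every pivot lies in the first 4 columns, so rank(A) = rank([A|b]) = 1.
The system is consistent.

yes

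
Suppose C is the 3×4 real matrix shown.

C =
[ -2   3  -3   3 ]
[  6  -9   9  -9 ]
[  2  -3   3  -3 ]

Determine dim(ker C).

Row reduce to echelon form.
R2 ← R2 + (3)·R1: [0, 0, 0, 0]
R3 ← R3 + R1: [0, 0, 0, 0]
1 nonzero row, so rank(C) = 1.
C has 4 columns; by rank–nullity, nullity = 4 − 1 = 3.

3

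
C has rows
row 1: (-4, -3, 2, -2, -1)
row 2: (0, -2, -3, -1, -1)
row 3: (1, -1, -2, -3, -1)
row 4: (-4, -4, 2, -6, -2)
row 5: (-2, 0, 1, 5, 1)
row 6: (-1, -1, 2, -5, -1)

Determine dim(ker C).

Row reduce to echelon form.
R3 ← R3 + (1/4)·R1: [0, -7/4, -3/2, -7/2, -5/4]
R4 ← R4 − R1: [0, -1, 0, -4, -1]
R5 ← R5 − (1/2)·R1: [0, 3/2, 0, 6, 3/2]
R6 ← R6 − (1/4)·R1: [0, -1/4, 3/2, -9/2, -3/4]
R3 ← R3 − (7/8)·R2: [0, 0, 9/8, -21/8, -3/8]
R4 ← R4 − (1/2)·R2: [0, 0, 3/2, -7/2, -1/2]
R5 ← R5 + (3/4)·R2: [0, 0, -9/4, 21/4, 3/4]
R6 ← R6 − (1/8)·R2: [0, 0, 15/8, -35/8, -5/8]
R4 ← R4 − (4/3)·R3: [0, 0, 0, 0, 0]
R5 ← R5 + (2)·R3: [0, 0, 0, 0, 0]
R6 ← R6 − (5/3)·R3: [0, 0, 0, 0, 0]
3 nonzero rows, so rank(C) = 3.
C has 5 columns; by rank–nullity, nullity = 5 − 3 = 2.

2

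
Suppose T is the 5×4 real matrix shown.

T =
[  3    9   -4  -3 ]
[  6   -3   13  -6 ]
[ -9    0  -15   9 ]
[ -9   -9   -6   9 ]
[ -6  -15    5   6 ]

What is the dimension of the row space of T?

2

Row reduce to echelon form.
R2 ← R2 − (2)·R1: [0, -21, 21, 0]
R3 ← R3 + (3)·R1: [0, 27, -27, 0]
R4 ← R4 + (3)·R1: [0, 18, -18, 0]
R5 ← R5 + (2)·R1: [0, 3, -3, 0]
R3 ← R3 + (9/7)·R2: [0, 0, 0, 0]
R4 ← R4 + (6/7)·R2: [0, 0, 0, 0]
R5 ← R5 + (1/7)·R2: [0, 0, 0, 0]
Echelon form has 2 nonzero rows, so rank(T) = 2.
The row space has dimension equal to the rank: 2.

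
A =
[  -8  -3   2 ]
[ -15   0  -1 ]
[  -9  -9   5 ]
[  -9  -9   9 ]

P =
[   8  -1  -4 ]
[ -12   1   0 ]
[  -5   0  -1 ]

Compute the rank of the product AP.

First compute AP:
[[-38,   5,  30],
 [-115,  15,  61],
 [ 11,   0,  31],
 [ -9,   0,  27]]
Now row reduce the product.
R2 ← R2 − (115/38)·R1: [0, -5/38, -566/19]
R3 ← R3 + (11/38)·R1: [0, 55/38, 754/19]
R4 ← R4 − (9/38)·R1: [0, -45/38, 378/19]
R3 ← R3 + (11)·R2: [0, 0, -288]
R4 ← R4 − (9)·R2: [0, 0, 288]
R4 ← R4 + R3: [0, 0, 0]
3 nonzero rows, so rank(AP) = 3.

3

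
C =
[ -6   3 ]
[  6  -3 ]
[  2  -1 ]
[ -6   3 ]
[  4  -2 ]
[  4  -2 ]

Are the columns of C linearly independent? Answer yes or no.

no

Row reduce C to echelon form.
R2 ← R2 + R1: [0, 0]
R3 ← R3 + (1/3)·R1: [0, 0]
R4 ← R4 − R1: [0, 0]
R5 ← R5 + (2/3)·R1: [0, 0]
R6 ← R6 + (2/3)·R1: [0, 0]
1 pivot among 2 columns.
Only 1 < 2 pivot columns, so the columns are linearly dependent.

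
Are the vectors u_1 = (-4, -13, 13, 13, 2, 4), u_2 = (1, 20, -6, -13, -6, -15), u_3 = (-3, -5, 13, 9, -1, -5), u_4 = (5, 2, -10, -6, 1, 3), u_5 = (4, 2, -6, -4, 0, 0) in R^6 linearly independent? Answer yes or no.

Form the matrix with these vectors as rows and row reduce.
R2 ← R2 + (1/4)·R1: [0, 67/4, -11/4, -39/4, -11/2, -14]
R3 ← R3 − (3/4)·R1: [0, 19/4, 13/4, -3/4, -5/2, -8]
R4 ← R4 + (5/4)·R1: [0, -57/4, 25/4, 41/4, 7/2, 8]
R5 ← R5 + R1: [0, -11, 7, 9, 2, 4]
R3 ← R3 − (19/67)·R2: [0, 0, 270/67, 135/67, -63/67, -270/67]
R4 ← R4 + (57/67)·R2: [0, 0, 262/67, 131/67, -79/67, -262/67]
R5 ← R5 + (44/67)·R2: [0, 0, 348/67, 174/67, -108/67, -348/67]
R4 ← R4 − (131/135)·R3: [0, 0, 0, 0, -4/15, 0]
R5 ← R5 − (58/45)·R3: [0, 0, 0, 0, -2/5, 0]
R5 ← R5 − (3/2)·R4: [0, 0, 0, 0, 0, 0]
4 nonzero rows, so the 5 vectors span a space of dimension 4.
Since 4 < 5, the vectors are linearly dependent.

no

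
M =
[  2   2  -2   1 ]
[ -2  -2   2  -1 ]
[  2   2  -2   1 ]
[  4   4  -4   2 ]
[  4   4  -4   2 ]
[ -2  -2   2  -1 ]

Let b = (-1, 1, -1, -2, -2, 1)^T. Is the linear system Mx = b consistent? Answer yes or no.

yes

Row reduce the augmented matrix [M | b].
R2 ← R2 + R1: [0, 0, 0, 0, 0]
R3 ← R3 − R1: [0, 0, 0, 0, 0]
R4 ← R4 − (2)·R1: [0, 0, 0, 0, 0]
R5 ← R5 − (2)·R1: [0, 0, 0, 0, 0]
R6 ← R6 + R1: [0, 0, 0, 0, 0]
The echelon form has 1 nonzero rows, and every pivot lies in the first 4 columns, so rank(M) = rank([M|b]) = 1.
The system is consistent.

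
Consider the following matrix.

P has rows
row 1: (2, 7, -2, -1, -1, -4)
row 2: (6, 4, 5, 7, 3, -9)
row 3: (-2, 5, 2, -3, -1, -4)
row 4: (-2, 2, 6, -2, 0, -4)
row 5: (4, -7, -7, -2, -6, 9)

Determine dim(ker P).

1

Row reduce to echelon form.
R2 ← R2 − (3)·R1: [0, -17, 11, 10, 6, 3]
R3 ← R3 + R1: [0, 12, 0, -4, -2, -8]
R4 ← R4 + R1: [0, 9, 4, -3, -1, -8]
R5 ← R5 − (2)·R1: [0, -21, -3, 0, -4, 17]
R3 ← R3 + (12/17)·R2: [0, 0, 132/17, 52/17, 38/17, -100/17]
R4 ← R4 + (9/17)·R2: [0, 0, 167/17, 39/17, 37/17, -109/17]
R5 ← R5 − (21/17)·R2: [0, 0, -282/17, -210/17, -194/17, 226/17]
R4 ← R4 − (167/132)·R3: [0, 0, 0, -52/33, -43/66, 34/33]
R5 ← R5 + (47/22)·R3: [0, 0, 0, -64/11, -73/11, 8/11]
R5 ← R5 − (48/13)·R4: [0, 0, 0, 0, -55/13, -40/13]
5 nonzero rows, so rank(P) = 5.
P has 6 columns; by rank–nullity, nullity = 6 − 5 = 1.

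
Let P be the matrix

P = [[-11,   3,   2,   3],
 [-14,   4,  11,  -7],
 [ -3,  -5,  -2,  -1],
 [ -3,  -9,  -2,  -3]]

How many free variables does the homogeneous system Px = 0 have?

0

Row reduce to echelon form.
R2 ← R2 − (14/11)·R1: [0, 2/11, 93/11, -119/11]
R3 ← R3 − (3/11)·R1: [0, -64/11, -28/11, -20/11]
R4 ← R4 − (3/11)·R1: [0, -108/11, -28/11, -42/11]
R3 ← R3 + (32)·R2: [0, 0, 268, -348]
R4 ← R4 + (54)·R2: [0, 0, 454, -588]
R4 ← R4 − (227/134)·R3: [0, 0, 0, 102/67]
4 nonzero rows, so rank(P) = 4.
P has 4 columns; by rank–nullity, nullity = 4 − 4 = 0.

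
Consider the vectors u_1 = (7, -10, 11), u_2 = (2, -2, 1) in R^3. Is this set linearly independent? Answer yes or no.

yes

Form the matrix with these vectors as rows and row reduce.
R2 ← R2 − (2/7)·R1: [0, 6/7, -15/7]
2 nonzero rows, so the 2 vectors span a space of dimension 2.
Since 2 = 2, the vectors are linearly independent.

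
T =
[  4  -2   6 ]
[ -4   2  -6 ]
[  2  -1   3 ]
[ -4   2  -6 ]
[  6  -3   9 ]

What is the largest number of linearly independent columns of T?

Row reduce to echelon form.
R2 ← R2 + R1: [0, 0, 0]
R3 ← R3 − (1/2)·R1: [0, 0, 0]
R4 ← R4 + R1: [0, 0, 0]
R5 ← R5 − (3/2)·R1: [0, 0, 0]
Echelon form has 1 nonzero row, so rank(T) = 1.
The rank gives the maximum number of linearly independent columns: 1.

1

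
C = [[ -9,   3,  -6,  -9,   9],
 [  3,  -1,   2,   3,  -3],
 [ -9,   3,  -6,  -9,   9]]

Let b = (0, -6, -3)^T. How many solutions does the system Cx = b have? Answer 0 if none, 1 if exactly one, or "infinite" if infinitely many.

Row reduce the augmented matrix [C | b].
R2 ← R2 + (1/3)·R1: [0, 0, 0, 0, 0, -6]
R3 ← R3 − R1: [0, 0, 0, 0, 0, -3]
R3 ← R3 − (1/2)·R2: [0, 0, 0, 0, 0, 0]
The echelon form has 2 nonzero rows; the last pivot sits in the augmented column, so rank(C) = 1 but rank([C|b]) = 2.
Since the ranks differ, the system is inconsistent.
It has no solutions.

0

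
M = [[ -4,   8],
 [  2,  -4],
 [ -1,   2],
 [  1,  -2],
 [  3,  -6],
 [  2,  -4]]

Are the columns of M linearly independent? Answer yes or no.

no

Row reduce M to echelon form.
R2 ← R2 + (1/2)·R1: [0, 0]
R3 ← R3 − (1/4)·R1: [0, 0]
R4 ← R4 + (1/4)·R1: [0, 0]
R5 ← R5 + (3/4)·R1: [0, 0]
R6 ← R6 + (1/2)·R1: [0, 0]
1 pivot among 2 columns.
Only 1 < 2 pivot columns, so the columns are linearly dependent.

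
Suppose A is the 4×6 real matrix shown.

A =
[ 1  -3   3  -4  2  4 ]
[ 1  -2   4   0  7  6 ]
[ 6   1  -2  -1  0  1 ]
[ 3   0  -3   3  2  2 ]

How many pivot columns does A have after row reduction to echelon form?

Row reduce to echelon form.
R2 ← R2 − R1: [0, 1, 1, 4, 5, 2]
R3 ← R3 − (6)·R1: [0, 19, -20, 23, -12, -23]
R4 ← R4 − (3)·R1: [0, 9, -12, 15, -4, -10]
R3 ← R3 − (19)·R2: [0, 0, -39, -53, -107, -61]
R4 ← R4 − (9)·R2: [0, 0, -21, -21, -49, -28]
R4 ← R4 − (7/13)·R3: [0, 0, 0, 98/13, 112/13, 63/13]
Echelon form has 4 nonzero rows, so rank(A) = 4.
Each nonzero row contributes one pivot column: 4 pivot columns.

4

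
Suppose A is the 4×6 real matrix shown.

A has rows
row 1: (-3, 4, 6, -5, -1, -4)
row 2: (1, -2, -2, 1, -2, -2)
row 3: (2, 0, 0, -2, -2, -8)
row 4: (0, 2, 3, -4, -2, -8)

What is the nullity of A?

3

Row reduce to echelon form.
R2 ← R2 + (1/3)·R1: [0, -2/3, 0, -2/3, -7/3, -10/3]
R3 ← R3 + (2/3)·R1: [0, 8/3, 4, -16/3, -8/3, -32/3]
R3 ← R3 + (4)·R2: [0, 0, 4, -8, -12, -24]
R4 ← R4 + (3)·R2: [0, 0, 3, -6, -9, -18]
R4 ← R4 − (3/4)·R3: [0, 0, 0, 0, 0, 0]
3 nonzero rows, so rank(A) = 3.
A has 6 columns; by rank–nullity, nullity = 6 − 3 = 3.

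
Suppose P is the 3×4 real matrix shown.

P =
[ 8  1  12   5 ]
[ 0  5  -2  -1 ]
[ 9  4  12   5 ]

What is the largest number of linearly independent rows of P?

3

Row reduce to echelon form.
R3 ← R3 − (9/8)·R1: [0, 23/8, -3/2, -5/8]
R3 ← R3 − (23/40)·R2: [0, 0, -7/20, -1/20]
Echelon form has 3 nonzero rows, so rank(P) = 3.
The rank gives the maximum number of linearly independent rows: 3.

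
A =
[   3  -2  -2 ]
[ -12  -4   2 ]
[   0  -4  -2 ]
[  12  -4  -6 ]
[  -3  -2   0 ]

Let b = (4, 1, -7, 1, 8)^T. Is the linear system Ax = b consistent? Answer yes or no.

no

Row reduce the augmented matrix [A | b].
R2 ← R2 + (4)·R1: [0, -12, -6, 17]
R4 ← R4 − (4)·R1: [0, 4, 2, -15]
R5 ← R5 + R1: [0, -4, -2, 12]
R3 ← R3 − (1/3)·R2: [0, 0, 0, -38/3]
R4 ← R4 + (1/3)·R2: [0, 0, 0, -28/3]
R5 ← R5 − (1/3)·R2: [0, 0, 0, 19/3]
R4 ← R4 − (14/19)·R3: [0, 0, 0, 0]
R5 ← R5 + (1/2)·R3: [0, 0, 0, 0]
The echelon form has 3 nonzero rows; the last pivot sits in the augmented column, so rank(A) = 2 but rank([A|b]) = 3.
Since the ranks differ, the system is inconsistent.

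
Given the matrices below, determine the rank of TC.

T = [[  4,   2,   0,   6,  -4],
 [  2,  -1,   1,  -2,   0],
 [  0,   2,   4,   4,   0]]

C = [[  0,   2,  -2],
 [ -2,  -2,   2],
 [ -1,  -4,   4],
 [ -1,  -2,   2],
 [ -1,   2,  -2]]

First compute TC:
[[ -6, -16,  16],
 [  3,   6,  -6],
 [-12, -28,  28]]
Now row reduce the product.
R2 ← R2 + (1/2)·R1: [0, -2, 2]
R3 ← R3 − (2)·R1: [0, 4, -4]
R3 ← R3 + (2)·R2: [0, 0, 0]
2 nonzero rows, so rank(TC) = 2.

2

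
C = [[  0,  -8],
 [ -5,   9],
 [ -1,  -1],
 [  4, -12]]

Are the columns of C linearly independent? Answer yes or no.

yes

Row reduce C to echelon form.
Swap R1 ↔ R2
R3 ← R3 − (1/5)·R1: [0, -14/5]
R4 ← R4 + (4/5)·R1: [0, -24/5]
R3 ← R3 − (7/20)·R2: [0, 0]
R4 ← R4 − (3/5)·R2: [0, 0]
2 pivots among 2 columns.
Every column is a pivot column, so the columns are linearly independent.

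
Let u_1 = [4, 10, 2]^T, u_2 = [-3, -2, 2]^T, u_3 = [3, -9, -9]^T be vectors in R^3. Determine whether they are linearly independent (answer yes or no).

no

Form the matrix with these vectors as rows and row reduce.
R2 ← R2 + (3/4)·R1: [0, 11/2, 7/2]
R3 ← R3 − (3/4)·R1: [0, -33/2, -21/2]
R3 ← R3 + (3)·R2: [0, 0, 0]
2 nonzero rows, so the 3 vectors span a space of dimension 2.
Since 2 < 3, the vectors are linearly dependent.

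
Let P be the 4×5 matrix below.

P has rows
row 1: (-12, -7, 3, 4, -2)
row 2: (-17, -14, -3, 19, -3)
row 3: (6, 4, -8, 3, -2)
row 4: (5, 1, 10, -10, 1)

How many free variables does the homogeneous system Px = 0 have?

Row reduce to echelon form.
R2 ← R2 − (17/12)·R1: [0, -49/12, -29/4, 40/3, -1/6]
R3 ← R3 + (1/2)·R1: [0, 1/2, -13/2, 5, -3]
R4 ← R4 + (5/12)·R1: [0, -23/12, 45/4, -25/3, 1/6]
R3 ← R3 + (6/49)·R2: [0, 0, -362/49, 325/49, -148/49]
R4 ← R4 − (23/49)·R2: [0, 0, 718/49, -715/49, 12/49]
R4 ← R4 + (359/181)·R3: [0, 0, 0, -260/181, -1040/181]
4 nonzero rows, so rank(P) = 4.
P has 5 columns; by rank–nullity, nullity = 5 − 4 = 1.

1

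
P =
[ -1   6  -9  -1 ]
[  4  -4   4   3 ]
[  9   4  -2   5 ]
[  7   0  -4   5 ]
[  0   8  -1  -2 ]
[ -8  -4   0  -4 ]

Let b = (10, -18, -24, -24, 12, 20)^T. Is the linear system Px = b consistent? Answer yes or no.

Row reduce the augmented matrix [P | b].
R2 ← R2 + (4)·R1: [0, 20, -32, -1, 22]
R3 ← R3 + (9)·R1: [0, 58, -83, -4, 66]
R4 ← R4 + (7)·R1: [0, 42, -67, -2, 46]
R6 ← R6 − (8)·R1: [0, -52, 72, 4, -60]
R3 ← R3 − (29/10)·R2: [0, 0, 49/5, -11/10, 11/5]
R4 ← R4 − (21/10)·R2: [0, 0, 1/5, 1/10, -1/5]
R5 ← R5 − (2/5)·R2: [0, 0, 59/5, -8/5, 16/5]
R6 ← R6 + (13/5)·R2: [0, 0, -56/5, 7/5, -14/5]
R4 ← R4 − (1/49)·R3: [0, 0, 0, 6/49, -12/49]
R5 ← R5 − (59/49)·R3: [0, 0, 0, -27/98, 27/49]
R6 ← R6 + (8/7)·R3: [0, 0, 0, 1/7, -2/7]
R5 ← R5 + (9/4)·R4: [0, 0, 0, 0, 0]
R6 ← R6 − (7/6)·R4: [0, 0, 0, 0, 0]
The echelon form has 4 nonzero rows, and every pivot lies in the first 4 columns, so rank(P) = rank([P|b]) = 4.
The system is consistent.

yes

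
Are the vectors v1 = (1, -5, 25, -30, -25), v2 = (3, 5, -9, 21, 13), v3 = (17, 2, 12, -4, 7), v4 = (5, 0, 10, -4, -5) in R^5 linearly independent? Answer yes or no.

Form the matrix with these vectors as rows and row reduce.
R2 ← R2 − (3)·R1: [0, 20, -84, 111, 88]
R3 ← R3 − (17)·R1: [0, 87, -413, 506, 432]
R4 ← R4 − (5)·R1: [0, 25, -115, 146, 120]
R3 ← R3 − (87/20)·R2: [0, 0, -238/5, 463/20, 246/5]
R4 ← R4 − (5/4)·R2: [0, 0, -10, 29/4, 10]
R4 ← R4 − (25/119)·R3: [0, 0, 0, 284/119, -40/119]
4 nonzero rows, so the 4 vectors span a space of dimension 4.
Since 4 = 4, the vectors are linearly independent.

yes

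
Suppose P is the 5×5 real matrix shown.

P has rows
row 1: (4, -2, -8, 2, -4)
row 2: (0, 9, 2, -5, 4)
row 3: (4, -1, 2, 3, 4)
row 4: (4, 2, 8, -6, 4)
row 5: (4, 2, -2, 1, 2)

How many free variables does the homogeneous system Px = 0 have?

Row reduce to echelon form.
R3 ← R3 − R1: [0, 1, 10, 1, 8]
R4 ← R4 − R1: [0, 4, 16, -8, 8]
R5 ← R5 − R1: [0, 4, 6, -1, 6]
R3 ← R3 − (1/9)·R2: [0, 0, 88/9, 14/9, 68/9]
R4 ← R4 − (4/9)·R2: [0, 0, 136/9, -52/9, 56/9]
R5 ← R5 − (4/9)·R2: [0, 0, 46/9, 11/9, 38/9]
R4 ← R4 − (17/11)·R3: [0, 0, 0, -90/11, -60/11]
R5 ← R5 − (23/44)·R3: [0, 0, 0, 9/22, 3/11]
R5 ← R5 + (1/20)·R4: [0, 0, 0, 0, 0]
4 nonzero rows, so rank(P) = 4.
P has 5 columns; by rank–nullity, nullity = 5 − 4 = 1.

1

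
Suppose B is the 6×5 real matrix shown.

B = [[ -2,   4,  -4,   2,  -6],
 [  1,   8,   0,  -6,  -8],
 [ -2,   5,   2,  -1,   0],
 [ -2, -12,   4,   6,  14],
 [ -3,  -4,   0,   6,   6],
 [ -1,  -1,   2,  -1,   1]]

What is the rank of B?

4

Row reduce to echelon form.
R2 ← R2 + (1/2)·R1: [0, 10, -2, -5, -11]
R3 ← R3 − R1: [0, 1, 6, -3, 6]
R4 ← R4 − R1: [0, -16, 8, 4, 20]
R5 ← R5 − (3/2)·R1: [0, -10, 6, 3, 15]
R6 ← R6 − (1/2)·R1: [0, -3, 4, -2, 4]
R3 ← R3 − (1/10)·R2: [0, 0, 31/5, -5/2, 71/10]
R4 ← R4 + (8/5)·R2: [0, 0, 24/5, -4, 12/5]
R5 ← R5 + R2: [0, 0, 4, -2, 4]
R6 ← R6 + (3/10)·R2: [0, 0, 17/5, -7/2, 7/10]
R4 ← R4 − (24/31)·R3: [0, 0, 0, -64/31, -96/31]
R5 ← R5 − (20/31)·R3: [0, 0, 0, -12/31, -18/31]
R6 ← R6 − (17/31)·R3: [0, 0, 0, -66/31, -99/31]
R5 ← R5 − (3/16)·R4: [0, 0, 0, 0, 0]
R6 ← R6 − (33/32)·R4: [0, 0, 0, 0, 0]
Echelon form has 4 nonzero rows, so rank(B) = 4.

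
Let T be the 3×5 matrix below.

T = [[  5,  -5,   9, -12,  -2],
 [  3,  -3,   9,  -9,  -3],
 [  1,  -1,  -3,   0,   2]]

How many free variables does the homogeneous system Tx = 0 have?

Row reduce to echelon form.
R2 ← R2 − (3/5)·R1: [0, 0, 18/5, -9/5, -9/5]
R3 ← R3 − (1/5)·R1: [0, 0, -24/5, 12/5, 12/5]
R3 ← R3 + (4/3)·R2: [0, 0, 0, 0, 0]
2 nonzero rows, so rank(T) = 2.
T has 5 columns; by rank–nullity, nullity = 5 − 2 = 3.

3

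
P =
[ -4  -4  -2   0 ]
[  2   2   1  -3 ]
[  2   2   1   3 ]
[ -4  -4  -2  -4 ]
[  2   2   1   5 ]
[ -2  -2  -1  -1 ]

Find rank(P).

Row reduce to echelon form.
R2 ← R2 + (1/2)·R1: [0, 0, 0, -3]
R3 ← R3 + (1/2)·R1: [0, 0, 0, 3]
R4 ← R4 − R1: [0, 0, 0, -4]
R5 ← R5 + (1/2)·R1: [0, 0, 0, 5]
R6 ← R6 − (1/2)·R1: [0, 0, 0, -1]
R3 ← R3 + R2: [0, 0, 0, 0]
R4 ← R4 − (4/3)·R2: [0, 0, 0, 0]
R5 ← R5 + (5/3)·R2: [0, 0, 0, 0]
R6 ← R6 − (1/3)·R2: [0, 0, 0, 0]
Echelon form has 2 nonzero rows, so rank(P) = 2.

2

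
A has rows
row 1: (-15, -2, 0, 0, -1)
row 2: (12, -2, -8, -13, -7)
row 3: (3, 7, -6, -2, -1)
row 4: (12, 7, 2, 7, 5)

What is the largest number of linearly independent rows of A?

3

Row reduce to echelon form.
R2 ← R2 + (4/5)·R1: [0, -18/5, -8, -13, -39/5]
R3 ← R3 + (1/5)·R1: [0, 33/5, -6, -2, -6/5]
R4 ← R4 + (4/5)·R1: [0, 27/5, 2, 7, 21/5]
R3 ← R3 + (11/6)·R2: [0, 0, -62/3, -155/6, -31/2]
R4 ← R4 + (3/2)·R2: [0, 0, -10, -25/2, -15/2]
R4 ← R4 − (15/31)·R3: [0, 0, 0, 0, 0]
Echelon form has 3 nonzero rows, so rank(A) = 3.
The rank gives the maximum number of linearly independent rows: 3.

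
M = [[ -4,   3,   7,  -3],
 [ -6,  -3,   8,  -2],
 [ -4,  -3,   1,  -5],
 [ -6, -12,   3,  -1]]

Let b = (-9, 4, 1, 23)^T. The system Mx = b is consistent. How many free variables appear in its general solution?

Row reduce the augmented matrix [M | b].
R2 ← R2 − (3/2)·R1: [0, -15/2, -5/2, 5/2, 35/2]
R3 ← R3 − R1: [0, -6, -6, -2, 10]
R4 ← R4 − (3/2)·R1: [0, -33/2, -15/2, 7/2, 73/2]
R3 ← R3 − (4/5)·R2: [0, 0, -4, -4, -4]
R4 ← R4 − (11/5)·R2: [0, 0, -2, -2, -2]
R4 ← R4 − (1/2)·R3: [0, 0, 0, 0, 0]
The echelon form has 3 nonzero rows, and every pivot lies in the first 4 columns, so rank(M) = rank([M|b]) = 3.
The system is consistent.
Free variables = (unknowns) − (rank) = 4 − 3 = 1.

1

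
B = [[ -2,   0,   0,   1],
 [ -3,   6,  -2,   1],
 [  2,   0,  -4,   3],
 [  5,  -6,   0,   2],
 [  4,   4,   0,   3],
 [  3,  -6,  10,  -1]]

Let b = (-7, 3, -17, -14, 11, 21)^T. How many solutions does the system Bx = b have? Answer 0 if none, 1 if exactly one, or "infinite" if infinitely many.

1

Row reduce the augmented matrix [B | b].
R2 ← R2 − (3/2)·R1: [0, 6, -2, -1/2, 27/2]
R3 ← R3 + R1: [0, 0, -4, 4, -24]
R4 ← R4 + (5/2)·R1: [0, -6, 0, 9/2, -63/2]
R5 ← R5 + (2)·R1: [0, 4, 0, 5, -3]
R6 ← R6 + (3/2)·R1: [0, -6, 10, 1/2, 21/2]
R4 ← R4 + R2: [0, 0, -2, 4, -18]
R5 ← R5 − (2/3)·R2: [0, 0, 4/3, 16/3, -12]
R6 ← R6 + R2: [0, 0, 8, 0, 24]
R4 ← R4 − (1/2)·R3: [0, 0, 0, 2, -6]
R5 ← R5 + (1/3)·R3: [0, 0, 0, 20/3, -20]
R6 ← R6 + (2)·R3: [0, 0, 0, 8, -24]
R5 ← R5 − (10/3)·R4: [0, 0, 0, 0, 0]
R6 ← R6 − (4)·R4: [0, 0, 0, 0, 0]
The echelon form has 4 nonzero rows, and every pivot lies in the first 4 columns, so rank(B) = rank([B|b]) = 4.
The system is consistent.
rank = 4 = number of unknowns, so the solution is unique.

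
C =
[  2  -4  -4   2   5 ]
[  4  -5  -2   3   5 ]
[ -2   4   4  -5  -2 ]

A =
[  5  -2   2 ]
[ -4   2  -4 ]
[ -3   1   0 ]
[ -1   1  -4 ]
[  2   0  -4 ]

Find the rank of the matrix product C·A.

First compute CA:
[[ 46, -14,  -8],
 [ 53, -17,  -4],
 [-37,  11,   8]]
Now row reduce the product.
R2 ← R2 − (53/46)·R1: [0, -20/23, 120/23]
R3 ← R3 + (37/46)·R1: [0, -6/23, 36/23]
R3 ← R3 − (3/10)·R2: [0, 0, 0]
2 nonzero rows, so rank(CA) = 2.

2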